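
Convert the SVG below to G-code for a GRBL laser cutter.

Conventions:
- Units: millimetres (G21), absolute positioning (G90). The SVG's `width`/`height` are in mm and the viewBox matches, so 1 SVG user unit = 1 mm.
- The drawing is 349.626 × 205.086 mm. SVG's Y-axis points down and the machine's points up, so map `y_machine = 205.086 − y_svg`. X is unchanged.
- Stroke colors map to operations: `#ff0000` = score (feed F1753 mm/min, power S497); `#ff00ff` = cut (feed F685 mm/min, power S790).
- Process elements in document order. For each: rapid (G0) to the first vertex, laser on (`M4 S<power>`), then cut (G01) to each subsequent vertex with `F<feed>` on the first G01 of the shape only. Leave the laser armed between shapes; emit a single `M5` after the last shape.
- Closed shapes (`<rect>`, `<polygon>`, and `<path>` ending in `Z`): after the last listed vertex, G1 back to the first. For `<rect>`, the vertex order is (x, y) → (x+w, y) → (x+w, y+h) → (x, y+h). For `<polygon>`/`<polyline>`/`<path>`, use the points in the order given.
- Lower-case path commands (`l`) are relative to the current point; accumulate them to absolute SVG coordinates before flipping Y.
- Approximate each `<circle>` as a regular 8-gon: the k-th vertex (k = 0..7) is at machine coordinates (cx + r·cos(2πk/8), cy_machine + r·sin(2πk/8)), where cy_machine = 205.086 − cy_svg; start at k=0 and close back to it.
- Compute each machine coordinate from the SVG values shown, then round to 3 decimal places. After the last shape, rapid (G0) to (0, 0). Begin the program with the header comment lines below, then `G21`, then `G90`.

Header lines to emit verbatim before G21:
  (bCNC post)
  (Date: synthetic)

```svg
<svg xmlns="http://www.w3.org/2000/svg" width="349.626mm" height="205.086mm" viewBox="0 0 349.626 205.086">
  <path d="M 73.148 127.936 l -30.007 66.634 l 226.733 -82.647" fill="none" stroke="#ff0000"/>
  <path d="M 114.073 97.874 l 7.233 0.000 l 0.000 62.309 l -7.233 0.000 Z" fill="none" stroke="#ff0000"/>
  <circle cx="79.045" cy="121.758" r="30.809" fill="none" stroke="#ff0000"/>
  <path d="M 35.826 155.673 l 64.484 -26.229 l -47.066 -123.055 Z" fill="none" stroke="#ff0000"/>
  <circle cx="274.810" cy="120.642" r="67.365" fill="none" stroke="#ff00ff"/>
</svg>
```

Since the viewBox matches the mm dimensions, user units are millimetres directly. The only transform is the Y-flip y_m = 205.086 − y_svg.

Shape 1 is a open polyline drawn with `<path>`. Its stroke #ff0000 means score at S497, F1753. After flipping Y the toolpath is (73.148,77.150) → (43.141,10.516) → (269.874,93.163).

Shape 2 is a rectangle drawn with `<path>`. Its stroke #ff0000 means score at S497, F1753. After flipping Y the toolpath is (114.073,107.212) → (121.306,107.212) → (121.306,44.903) → (114.073,44.903) → (114.073,107.212), returning to the start.

Shape 3 is a circle drawn with `<circle>`. Its stroke #ff0000 means score at S497, F1753. After flipping Y the toolpath is (109.854,83.328) → (100.830,105.113) → (79.045,114.137) → (57.260,105.113) → (48.236,83.328) → (57.260,61.543) → (79.045,52.519) → (100.830,61.543) → (109.854,83.328), returning to the start.

Shape 4 is a closed polygon drawn with `<path>`. Its stroke #ff0000 means score at S497, F1753. After flipping Y the toolpath is (35.826,49.413) → (100.310,75.642) → (53.244,198.697) → (35.826,49.413), returning to the start.

Shape 5 is a circle drawn with `<circle>`. Its stroke #ff00ff means cut at S790, F685. After flipping Y the toolpath is (342.175,84.444) → (322.444,132.078) → (274.810,151.809) → (227.176,132.078) → (207.445,84.444) → (227.176,36.810) → (274.810,17.079) → (322.444,36.810) → (342.175,84.444), returning to the start.

(bCNC post)
(Date: synthetic)
G21
G90
G0 X73.148 Y77.150
M4 S497
G01 X43.141 Y10.516 F1753
G01 X269.874 Y93.163
G0 X114.073 Y107.212
M4 S497
G01 X121.306 Y107.212 F1753
G01 X121.306 Y44.903
G01 X114.073 Y44.903
G01 X114.073 Y107.212
G0 X109.854 Y83.328
M4 S497
G01 X100.830 Y105.113 F1753
G01 X79.045 Y114.137
G01 X57.260 Y105.113
G01 X48.236 Y83.328
G01 X57.260 Y61.543
G01 X79.045 Y52.519
G01 X100.830 Y61.543
G01 X109.854 Y83.328
G0 X35.826 Y49.413
M4 S497
G01 X100.310 Y75.642 F1753
G01 X53.244 Y198.697
G01 X35.826 Y49.413
G0 X342.175 Y84.444
M4 S790
G01 X322.444 Y132.078 F685
G01 X274.810 Y151.809
G01 X227.176 Y132.078
G01 X207.445 Y84.444
G01 X227.176 Y36.810
G01 X274.810 Y17.079
G01 X322.444 Y36.810
G01 X342.175 Y84.444
M5
G0 X0.000 Y0.000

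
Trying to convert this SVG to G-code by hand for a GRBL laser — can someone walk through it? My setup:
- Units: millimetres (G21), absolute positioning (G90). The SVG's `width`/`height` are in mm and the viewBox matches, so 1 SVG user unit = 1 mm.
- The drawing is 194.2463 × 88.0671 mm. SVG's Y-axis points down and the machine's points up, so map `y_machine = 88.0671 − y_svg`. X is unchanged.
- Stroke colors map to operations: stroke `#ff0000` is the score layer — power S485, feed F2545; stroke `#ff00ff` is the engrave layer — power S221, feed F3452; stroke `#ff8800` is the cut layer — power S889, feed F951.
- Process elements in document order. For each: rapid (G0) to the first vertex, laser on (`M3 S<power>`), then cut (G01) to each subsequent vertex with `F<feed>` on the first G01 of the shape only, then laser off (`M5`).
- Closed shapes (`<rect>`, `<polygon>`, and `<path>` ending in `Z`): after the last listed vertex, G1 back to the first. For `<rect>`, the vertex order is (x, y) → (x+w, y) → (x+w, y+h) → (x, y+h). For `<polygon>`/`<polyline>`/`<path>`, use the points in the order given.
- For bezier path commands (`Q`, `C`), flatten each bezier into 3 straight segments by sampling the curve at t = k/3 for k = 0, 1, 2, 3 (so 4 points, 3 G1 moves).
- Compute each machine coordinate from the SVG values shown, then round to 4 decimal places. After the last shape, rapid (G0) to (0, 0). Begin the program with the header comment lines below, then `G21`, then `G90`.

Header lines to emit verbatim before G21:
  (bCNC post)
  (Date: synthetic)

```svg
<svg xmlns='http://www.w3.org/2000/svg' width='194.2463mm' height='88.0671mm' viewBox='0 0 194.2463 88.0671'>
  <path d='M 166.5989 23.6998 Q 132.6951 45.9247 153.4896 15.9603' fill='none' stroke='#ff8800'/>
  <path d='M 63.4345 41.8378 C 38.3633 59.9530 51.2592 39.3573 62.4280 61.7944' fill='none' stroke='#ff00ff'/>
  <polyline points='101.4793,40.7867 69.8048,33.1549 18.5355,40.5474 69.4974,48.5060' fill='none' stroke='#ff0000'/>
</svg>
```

(bCNC post)
(Date: synthetic)
G21
G90
G0 X166.5989 Y64.3673
M3 S889
G01 X150.0740 Y55.3495 F951
G01 X145.7042 Y57.9293
G01 X153.4896 Y72.1068
M5
G0 X63.4345 Y46.2293
M3 S221
G01 X49.5488 Y37.9902 F3452
G01 X52.1537 Y37.3931
G01 X62.4280 Y26.2727
M5
G0 X101.4793 Y47.2804
M3 S485
G01 X69.8048 Y54.9122 F2545
G01 X18.5355 Y47.5197
G01 X69.4974 Y39.5611
M5
G0 X0.0000 Y0.0000

viewBox `0 0 194.2463 88.0671` with mm width/height → 1 unit = 1 mm. Flip: y_m = 88.0671 − y_svg.

**Shape 1** — `<path>` quadratic bezier, stroke `#ff8800` → cut (S889, F951). Control points (SVG): P0=(166.5989,23.6998), P1=(132.6951,45.9247), P2=(153.4896,15.9603); sampled at t=k/3. Machine vertices: (166.5989,64.3673) → (150.0740,55.3495) → (145.7042,57.9293) → (153.4896,72.1068). Open path.

**Shape 2** — `<path>` cubic bezier, stroke `#ff00ff` → engrave (S221, F3452). Control points (SVG): P0=(63.4345,41.8378), P1=(38.3633,59.9530), P2=(51.2592,39.3573), P3=(62.4280,61.7944); sampled at t=k/3. Machine vertices: (63.4345,46.2293) → (49.5488,37.9902) → (52.1537,37.3931) → (62.4280,26.2727). Open path.

**Shape 3** — `<polyline>` open polyline, stroke `#ff0000` → score (S485, F2545). Machine vertices: (101.4793,47.2804) → (69.8048,54.9122) → (18.5355,47.5197) → (69.4974,39.5611). Open path.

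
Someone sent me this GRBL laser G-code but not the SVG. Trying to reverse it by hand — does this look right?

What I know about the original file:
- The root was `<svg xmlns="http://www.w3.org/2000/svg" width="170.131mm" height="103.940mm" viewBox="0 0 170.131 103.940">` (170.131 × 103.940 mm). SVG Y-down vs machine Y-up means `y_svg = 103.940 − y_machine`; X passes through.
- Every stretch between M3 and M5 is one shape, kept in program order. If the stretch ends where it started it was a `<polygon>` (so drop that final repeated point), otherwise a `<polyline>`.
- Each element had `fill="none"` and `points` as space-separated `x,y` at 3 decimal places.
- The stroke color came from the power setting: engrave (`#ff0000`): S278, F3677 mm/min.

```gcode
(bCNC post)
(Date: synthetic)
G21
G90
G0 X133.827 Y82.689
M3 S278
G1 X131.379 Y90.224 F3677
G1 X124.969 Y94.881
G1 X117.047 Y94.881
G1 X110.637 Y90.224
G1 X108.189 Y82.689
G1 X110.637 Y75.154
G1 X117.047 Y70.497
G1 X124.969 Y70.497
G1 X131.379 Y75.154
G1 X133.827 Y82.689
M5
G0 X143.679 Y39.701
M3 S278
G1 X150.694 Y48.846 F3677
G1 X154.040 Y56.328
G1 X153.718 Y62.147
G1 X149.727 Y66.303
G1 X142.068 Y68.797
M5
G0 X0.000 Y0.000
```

Each laser-on run becomes one SVG element. Flip Y back into SVG space with y_svg = 103.940 − y_machine. Every run uses S278, so all elements get stroke `#ff0000` (engrave).

Run 1: The run returns to its start, so emit a `<polygon>` with points (Y-flipped): 133.827,21.251 131.379,13.716 124.969,9.059 117.047,9.059 110.637,13.716 108.189,21.251 110.637,28.786 117.047,33.443 124.969,33.443 131.379,28.786.

Run 2: The run is open, so emit a `<polyline>` with points (Y-flipped): 143.679,64.239 150.694,55.094 154.040,47.612 153.718,41.793 149.727,37.637 142.068,35.143.

<svg xmlns="http://www.w3.org/2000/svg" width="170.131mm" height="103.940mm" viewBox="0 0 170.131 103.940">
  <polygon points="133.827,21.251 131.379,13.716 124.969,9.059 117.047,9.059 110.637,13.716 108.189,21.251 110.637,28.786 117.047,33.443 124.969,33.443 131.379,28.786" fill="none" stroke="#ff0000"/>
  <polyline points="143.679,64.239 150.694,55.094 154.040,47.612 153.718,41.793 149.727,37.637 142.068,35.143" fill="none" stroke="#ff0000"/>
</svg>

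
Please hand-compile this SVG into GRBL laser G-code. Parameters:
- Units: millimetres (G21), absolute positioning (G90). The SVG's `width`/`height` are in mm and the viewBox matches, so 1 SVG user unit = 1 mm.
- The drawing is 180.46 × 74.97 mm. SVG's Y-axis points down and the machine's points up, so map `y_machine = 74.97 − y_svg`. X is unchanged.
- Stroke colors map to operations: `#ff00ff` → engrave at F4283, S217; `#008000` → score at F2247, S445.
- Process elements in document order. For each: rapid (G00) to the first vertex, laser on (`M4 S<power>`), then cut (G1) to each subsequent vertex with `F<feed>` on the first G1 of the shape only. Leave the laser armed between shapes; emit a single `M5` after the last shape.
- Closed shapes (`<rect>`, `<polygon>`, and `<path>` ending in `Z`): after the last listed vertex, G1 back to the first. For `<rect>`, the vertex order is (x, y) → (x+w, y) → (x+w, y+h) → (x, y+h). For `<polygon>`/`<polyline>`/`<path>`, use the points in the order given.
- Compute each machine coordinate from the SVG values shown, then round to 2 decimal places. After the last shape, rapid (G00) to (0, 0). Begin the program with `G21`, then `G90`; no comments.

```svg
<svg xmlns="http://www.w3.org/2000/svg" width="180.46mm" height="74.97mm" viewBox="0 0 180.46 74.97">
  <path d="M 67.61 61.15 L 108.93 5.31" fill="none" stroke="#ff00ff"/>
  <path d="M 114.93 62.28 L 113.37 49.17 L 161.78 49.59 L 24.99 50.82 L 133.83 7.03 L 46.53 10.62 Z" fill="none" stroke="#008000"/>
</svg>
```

viewBox `0 0 180.46 74.97` with mm width/height → 1 unit = 1 mm. Flip: y_m = 74.97 − y_svg.

**Shape 1** — `<path>` line segment, stroke `#ff00ff` → engrave (S217, F4283). Machine vertices: (67.61,13.82) → (108.93,69.66). Open path.

**Shape 2** — `<path>` closed polygon, stroke `#008000` → score (S445, F2247). Machine vertices: (114.93,12.69) → (113.37,25.80) → (161.78,25.38) → (24.99,24.15) → (133.83,67.94) → (46.53,64.35) → (114.93,12.69). Closed: final G1 returns to the first vertex.

G21
G90
G00 X67.61 Y13.82
M4 S217
G1 X108.93 Y69.66 F4283
G00 X114.93 Y12.69
M4 S445
G1 X113.37 Y25.80 F2247
G1 X161.78 Y25.38
G1 X24.99 Y24.15
G1 X133.83 Y67.94
G1 X46.53 Y64.35
G1 X114.93 Y12.69
M5
G00 X0.00 Y0.00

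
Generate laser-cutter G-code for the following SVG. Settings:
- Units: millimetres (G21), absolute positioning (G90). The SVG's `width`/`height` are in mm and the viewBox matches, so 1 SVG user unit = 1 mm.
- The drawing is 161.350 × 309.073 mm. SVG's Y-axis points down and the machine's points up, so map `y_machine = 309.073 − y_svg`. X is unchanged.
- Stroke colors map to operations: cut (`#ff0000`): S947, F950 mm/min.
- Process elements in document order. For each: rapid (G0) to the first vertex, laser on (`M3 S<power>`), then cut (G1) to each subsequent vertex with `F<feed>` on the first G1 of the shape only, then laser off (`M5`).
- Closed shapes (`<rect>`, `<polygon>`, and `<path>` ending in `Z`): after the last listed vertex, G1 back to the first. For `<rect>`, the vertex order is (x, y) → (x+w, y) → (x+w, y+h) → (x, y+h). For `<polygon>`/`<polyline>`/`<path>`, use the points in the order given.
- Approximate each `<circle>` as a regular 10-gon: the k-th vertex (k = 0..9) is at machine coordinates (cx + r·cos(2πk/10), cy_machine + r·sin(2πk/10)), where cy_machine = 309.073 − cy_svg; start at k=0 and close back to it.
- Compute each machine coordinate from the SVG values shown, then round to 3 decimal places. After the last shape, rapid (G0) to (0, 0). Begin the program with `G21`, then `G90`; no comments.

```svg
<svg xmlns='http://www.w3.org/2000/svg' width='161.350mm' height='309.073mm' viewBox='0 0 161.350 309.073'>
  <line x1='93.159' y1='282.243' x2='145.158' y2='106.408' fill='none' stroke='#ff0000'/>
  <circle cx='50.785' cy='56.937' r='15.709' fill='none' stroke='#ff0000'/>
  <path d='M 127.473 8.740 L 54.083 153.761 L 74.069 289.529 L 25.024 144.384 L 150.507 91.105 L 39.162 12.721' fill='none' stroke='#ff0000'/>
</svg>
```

Since the viewBox matches the mm dimensions, user units are millimetres directly. The only transform is the Y-flip y_m = 309.073 − y_svg.

Shape 1 is a line segment drawn with `<line>`. Its stroke #ff0000 means cut at S947, F950. After flipping Y the toolpath is (93.159,26.830) → (145.158,202.665).

Shape 2 is a circle drawn with `<circle>`. Its stroke #ff0000 means cut at S947, F950. After flipping Y the toolpath is (66.494,252.136) → (63.494,261.370) → (55.639,267.076) → (45.931,267.076) → (38.076,261.370) → (35.076,252.136) → (38.076,242.902) → (45.931,237.196) → (55.639,237.196) → (63.494,242.902) → (66.494,252.136), returning to the start.

Shape 3 is a open polyline drawn with `<path>`. Its stroke #ff0000 means cut at S947, F950. After flipping Y the toolpath is (127.473,300.333) → (54.083,155.312) → (74.069,19.544) → (25.024,164.689) → (150.507,217.968) → (39.162,296.352).

G21
G90
G0 X93.159 Y26.830
M3 S947
G1 X145.158 Y202.665 F950
M5
G0 X66.494 Y252.136
M3 S947
G1 X63.494 Y261.370 F950
G1 X55.639 Y267.076
G1 X45.931 Y267.076
G1 X38.076 Y261.370
G1 X35.076 Y252.136
G1 X38.076 Y242.902
G1 X45.931 Y237.196
G1 X55.639 Y237.196
G1 X63.494 Y242.902
G1 X66.494 Y252.136
M5
G0 X127.473 Y300.333
M3 S947
G1 X54.083 Y155.312 F950
G1 X74.069 Y19.544
G1 X25.024 Y164.689
G1 X150.507 Y217.968
G1 X39.162 Y296.352
M5
G0 X0.000 Y0.000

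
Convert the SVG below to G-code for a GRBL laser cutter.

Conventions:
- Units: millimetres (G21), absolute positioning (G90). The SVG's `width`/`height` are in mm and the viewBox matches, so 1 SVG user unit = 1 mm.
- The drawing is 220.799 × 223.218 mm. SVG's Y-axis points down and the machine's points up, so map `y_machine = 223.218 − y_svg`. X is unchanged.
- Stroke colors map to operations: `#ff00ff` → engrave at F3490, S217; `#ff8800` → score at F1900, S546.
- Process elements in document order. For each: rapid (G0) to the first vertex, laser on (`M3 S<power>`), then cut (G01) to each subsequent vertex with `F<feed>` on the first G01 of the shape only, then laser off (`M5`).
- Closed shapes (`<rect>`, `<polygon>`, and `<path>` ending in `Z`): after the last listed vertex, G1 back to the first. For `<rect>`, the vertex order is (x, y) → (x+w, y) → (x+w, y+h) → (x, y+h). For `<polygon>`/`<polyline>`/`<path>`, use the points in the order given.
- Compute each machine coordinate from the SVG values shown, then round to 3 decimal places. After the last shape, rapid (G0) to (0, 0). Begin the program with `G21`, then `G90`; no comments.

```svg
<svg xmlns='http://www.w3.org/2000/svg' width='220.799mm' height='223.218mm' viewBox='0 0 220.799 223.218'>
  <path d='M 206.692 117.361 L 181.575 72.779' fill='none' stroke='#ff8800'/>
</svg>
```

G21
G90
G0 X206.692 Y105.857
M3 S546
G01 X181.575 Y150.439 F1900
M5
G0 X0.000 Y0.000

1 u = 1 mm; y_m = 223.218 − y.

[1] `<path>` line segment, #ff8800→score S546 F1900: (206.692,105.857) → (181.575,150.439)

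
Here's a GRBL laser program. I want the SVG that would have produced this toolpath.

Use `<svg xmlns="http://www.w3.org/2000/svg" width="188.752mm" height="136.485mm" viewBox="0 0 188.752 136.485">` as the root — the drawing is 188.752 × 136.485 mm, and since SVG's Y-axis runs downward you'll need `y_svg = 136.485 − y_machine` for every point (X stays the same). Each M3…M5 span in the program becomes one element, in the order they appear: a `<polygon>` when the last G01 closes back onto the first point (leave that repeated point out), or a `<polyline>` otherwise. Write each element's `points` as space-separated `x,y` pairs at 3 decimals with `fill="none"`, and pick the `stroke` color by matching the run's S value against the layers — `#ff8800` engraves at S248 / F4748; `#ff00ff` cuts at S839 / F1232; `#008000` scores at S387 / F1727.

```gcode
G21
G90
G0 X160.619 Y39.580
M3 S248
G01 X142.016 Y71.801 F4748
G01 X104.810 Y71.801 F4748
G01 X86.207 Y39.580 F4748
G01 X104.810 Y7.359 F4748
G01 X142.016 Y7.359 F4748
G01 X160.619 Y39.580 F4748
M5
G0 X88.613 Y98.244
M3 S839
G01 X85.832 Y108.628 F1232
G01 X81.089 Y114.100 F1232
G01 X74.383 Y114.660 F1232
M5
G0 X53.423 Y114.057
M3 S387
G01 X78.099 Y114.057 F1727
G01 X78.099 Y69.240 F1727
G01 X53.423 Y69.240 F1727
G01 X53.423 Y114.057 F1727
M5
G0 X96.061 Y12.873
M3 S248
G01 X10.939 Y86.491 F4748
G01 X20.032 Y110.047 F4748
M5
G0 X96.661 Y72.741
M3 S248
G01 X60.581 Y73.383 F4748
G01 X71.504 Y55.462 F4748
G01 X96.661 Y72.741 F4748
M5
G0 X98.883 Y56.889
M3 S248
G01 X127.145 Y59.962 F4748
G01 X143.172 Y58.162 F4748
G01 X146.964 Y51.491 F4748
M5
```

Machine Y-up, SVG Y-down with viewBox height 136.485, so y_svg = 136.485 − y_machine; X carries over.

Run 1: S248 ⇒ engrave layer `#ff8800`. The run returns to its start, so emit a `<polygon>` with points (Y-flipped): 160.619,96.905 142.016,64.684 104.810,64.684 86.207,96.905 104.810,129.126 142.016,129.126.

Run 2: power S839 maps to stroke `#ff00ff` (cut). The run is open, so emit a `<polyline>` with points (Y-flipped): 88.613,38.241 85.832,27.857 81.089,22.385 74.383,21.825.

Run 3: S387 ⇒ score layer `#008000`. The run returns to its start, so emit a `<polygon>` with points (Y-flipped): 53.423,22.428 78.099,22.428 78.099,67.245 53.423,67.245.

Run 4: the run's S248 means `#ff8800` (engrave). The run is open, so emit a `<polyline>` with points (Y-flipped): 96.061,123.612 10.939,49.994 20.032,26.438.

Run 5: S248 ⇒ engrave layer `#ff8800`. The run returns to its start, so emit a `<polygon>` with points (Y-flipped): 96.661,63.744 60.581,63.102 71.504,81.023.

Run 6: S248 ⇒ engrave layer `#ff8800`. The run is open, so emit a `<polyline>` with points (Y-flipped): 98.883,79.596 127.145,76.523 143.172,78.323 146.964,84.994.

<svg xmlns="http://www.w3.org/2000/svg" width="188.752mm" height="136.485mm" viewBox="0 0 188.752 136.485">
  <polygon points="160.619,96.905 142.016,64.684 104.810,64.684 86.207,96.905 104.810,129.126 142.016,129.126" fill="none" stroke="#ff8800"/>
  <polyline points="88.613,38.241 85.832,27.857 81.089,22.385 74.383,21.825" fill="none" stroke="#ff00ff"/>
  <polygon points="53.423,22.428 78.099,22.428 78.099,67.245 53.423,67.245" fill="none" stroke="#008000"/>
  <polyline points="96.061,123.612 10.939,49.994 20.032,26.438" fill="none" stroke="#ff8800"/>
  <polygon points="96.661,63.744 60.581,63.102 71.504,81.023" fill="none" stroke="#ff8800"/>
  <polyline points="98.883,79.596 127.145,76.523 143.172,78.323 146.964,84.994" fill="none" stroke="#ff8800"/>
</svg>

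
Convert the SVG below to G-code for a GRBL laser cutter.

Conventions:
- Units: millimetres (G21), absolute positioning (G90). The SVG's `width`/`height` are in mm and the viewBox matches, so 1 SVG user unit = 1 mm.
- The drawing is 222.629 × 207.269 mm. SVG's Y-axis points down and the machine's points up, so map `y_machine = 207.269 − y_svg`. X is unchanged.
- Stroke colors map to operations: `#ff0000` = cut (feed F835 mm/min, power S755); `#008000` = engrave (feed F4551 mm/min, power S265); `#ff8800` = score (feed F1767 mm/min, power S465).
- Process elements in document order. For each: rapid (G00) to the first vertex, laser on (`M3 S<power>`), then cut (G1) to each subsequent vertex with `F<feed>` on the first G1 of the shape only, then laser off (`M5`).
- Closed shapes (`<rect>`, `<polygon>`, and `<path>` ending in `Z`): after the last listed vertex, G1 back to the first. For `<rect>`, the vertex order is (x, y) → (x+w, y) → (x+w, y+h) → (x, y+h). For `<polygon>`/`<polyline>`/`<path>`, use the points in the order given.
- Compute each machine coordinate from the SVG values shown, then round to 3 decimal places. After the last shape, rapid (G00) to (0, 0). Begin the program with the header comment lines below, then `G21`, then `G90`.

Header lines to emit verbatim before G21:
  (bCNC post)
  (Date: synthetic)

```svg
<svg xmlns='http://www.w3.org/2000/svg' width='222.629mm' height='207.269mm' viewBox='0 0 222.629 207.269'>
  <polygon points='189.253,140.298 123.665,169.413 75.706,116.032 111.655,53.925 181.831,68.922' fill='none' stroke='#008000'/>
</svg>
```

viewBox `0 0 222.629 207.269` with mm width/height → 1 unit = 1 mm. Flip: y_m = 207.269 − y_svg.

**Shape 1** — `<polygon>` regular polygon, stroke `#008000` → engrave (S265, F4551). Machine vertices: (189.253,66.971) → (123.665,37.856) → (75.706,91.237) → (111.655,153.344) → (181.831,138.347) → (189.253,66.971). Closed: final G1 returns to the first vertex.

(bCNC post)
(Date: synthetic)
G21
G90
G00 X189.253 Y66.971
M3 S265
G1 X123.665 Y37.856 F4551
G1 X75.706 Y91.237
G1 X111.655 Y153.344
G1 X181.831 Y138.347
G1 X189.253 Y66.971
M5
G00 X0.000 Y0.000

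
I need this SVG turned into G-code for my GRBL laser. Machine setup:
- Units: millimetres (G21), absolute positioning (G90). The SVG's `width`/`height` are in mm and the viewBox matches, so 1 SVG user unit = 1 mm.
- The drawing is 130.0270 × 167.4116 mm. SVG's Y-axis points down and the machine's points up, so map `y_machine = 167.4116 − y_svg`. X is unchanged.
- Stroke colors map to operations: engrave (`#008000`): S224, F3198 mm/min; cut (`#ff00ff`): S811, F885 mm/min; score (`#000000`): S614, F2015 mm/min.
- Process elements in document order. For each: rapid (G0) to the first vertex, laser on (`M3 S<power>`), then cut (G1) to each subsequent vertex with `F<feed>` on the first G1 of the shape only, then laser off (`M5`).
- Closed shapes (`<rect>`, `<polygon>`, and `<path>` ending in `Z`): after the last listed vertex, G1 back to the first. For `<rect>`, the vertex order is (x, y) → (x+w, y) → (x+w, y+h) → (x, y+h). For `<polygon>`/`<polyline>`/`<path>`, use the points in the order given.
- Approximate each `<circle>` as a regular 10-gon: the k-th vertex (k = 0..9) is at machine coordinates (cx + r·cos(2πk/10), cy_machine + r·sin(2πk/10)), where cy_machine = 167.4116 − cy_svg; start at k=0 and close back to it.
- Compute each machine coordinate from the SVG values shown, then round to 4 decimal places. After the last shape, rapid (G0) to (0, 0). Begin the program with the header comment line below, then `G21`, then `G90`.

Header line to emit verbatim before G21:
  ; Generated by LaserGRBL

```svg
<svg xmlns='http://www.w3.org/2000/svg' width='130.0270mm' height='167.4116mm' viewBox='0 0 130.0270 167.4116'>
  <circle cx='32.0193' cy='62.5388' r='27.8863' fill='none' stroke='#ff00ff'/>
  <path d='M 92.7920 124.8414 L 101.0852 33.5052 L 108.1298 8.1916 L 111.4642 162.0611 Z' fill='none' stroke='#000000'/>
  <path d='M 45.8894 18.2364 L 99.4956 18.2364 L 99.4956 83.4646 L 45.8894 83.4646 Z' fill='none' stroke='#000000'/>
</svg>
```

; Generated by LaserGRBL
G21
G90
G0 X59.9056 Y104.8728
M3 S811
G1 X54.5798 Y121.2640 F885
G1 X40.6366 Y131.3942
G1 X23.4020 Y131.3942
G1 X9.4588 Y121.2640
G1 X4.1330 Y104.8728
G1 X9.4588 Y88.4816
G1 X23.4020 Y78.3514
G1 X40.6366 Y78.3514
G1 X54.5798 Y88.4816
G1 X59.9056 Y104.8728
M5
G0 X92.7920 Y42.5702
M3 S614
G1 X101.0852 Y133.9064 F2015
G1 X108.1298 Y159.2200
G1 X111.4642 Y5.3505
G1 X92.7920 Y42.5702
M5
G0 X45.8894 Y149.1752
M3 S614
G1 X99.4956 Y149.1752 F2015
G1 X99.4956 Y83.9470
G1 X45.8894 Y83.9470
G1 X45.8894 Y149.1752
M5
G0 X0.0000 Y0.0000

viewBox `0 0 130.0270 167.4116` with mm width/height → 1 unit = 1 mm. Flip: y_m = 167.4116 − y_svg.

**Shape 1** — `<circle>` circle, stroke `#ff00ff` → cut (S811, F885). Machine vertices: (59.9056,104.8728) → (54.5798,121.2640) → (40.6366,131.3942) → (23.4020,131.3942) → (9.4588,121.2640) → (4.1330,104.8728) → (9.4588,88.4816) → (23.4020,78.3514) → (40.6366,78.3514) → (54.5798,88.4816) → (59.9056,104.8728). Closed: final G1 returns to the first vertex.

**Shape 2** — `<path>` closed polygon, stroke `#000000` → score (S614, F2015). Machine vertices: (92.7920,42.5702) → (101.0852,133.9064) → (108.1298,159.2200) → (111.4642,5.3505) → (92.7920,42.5702). Closed: final G1 returns to the first vertex.

**Shape 3** — `<path>` rectangle, stroke `#000000` → score (S614, F2015). Machine vertices: (45.8894,149.1752) → (99.4956,149.1752) → (99.4956,83.9470) → (45.8894,83.9470) → (45.8894,149.1752). Closed: final G1 returns to the first vertex.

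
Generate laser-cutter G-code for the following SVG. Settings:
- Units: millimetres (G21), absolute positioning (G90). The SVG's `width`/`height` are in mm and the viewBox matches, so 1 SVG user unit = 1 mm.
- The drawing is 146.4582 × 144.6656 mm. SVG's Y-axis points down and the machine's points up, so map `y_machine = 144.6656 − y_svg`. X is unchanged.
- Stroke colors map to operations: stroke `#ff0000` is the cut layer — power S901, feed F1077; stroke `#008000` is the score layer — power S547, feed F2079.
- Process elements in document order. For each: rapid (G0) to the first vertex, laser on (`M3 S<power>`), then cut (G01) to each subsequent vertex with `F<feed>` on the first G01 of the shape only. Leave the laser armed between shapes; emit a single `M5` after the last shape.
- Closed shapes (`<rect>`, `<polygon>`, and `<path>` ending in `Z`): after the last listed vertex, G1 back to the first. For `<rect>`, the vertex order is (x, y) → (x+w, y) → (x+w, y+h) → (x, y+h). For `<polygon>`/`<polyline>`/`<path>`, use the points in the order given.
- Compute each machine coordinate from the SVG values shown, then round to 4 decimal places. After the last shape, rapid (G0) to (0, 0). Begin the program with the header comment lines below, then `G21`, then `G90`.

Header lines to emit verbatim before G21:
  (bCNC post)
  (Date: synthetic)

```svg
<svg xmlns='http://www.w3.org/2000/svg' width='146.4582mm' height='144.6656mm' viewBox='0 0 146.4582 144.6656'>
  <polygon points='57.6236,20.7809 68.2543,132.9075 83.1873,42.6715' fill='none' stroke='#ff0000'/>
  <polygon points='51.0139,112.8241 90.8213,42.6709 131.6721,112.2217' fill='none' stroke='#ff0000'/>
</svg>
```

(bCNC post)
(Date: synthetic)
G21
G90
G0 X57.6236 Y123.8847
M3 S901
G01 X68.2543 Y11.7581 F1077
G01 X83.1873 Y101.9941
G01 X57.6236 Y123.8847
G0 X51.0139 Y31.8415
M3 S901
G01 X90.8213 Y101.9947 F1077
G01 X131.6721 Y32.4439
G01 X51.0139 Y31.8415
M5
G0 X0.0000 Y0.0000

1 u = 1 mm; y_m = 144.6656 − y.

[1] `<polygon>` closed polygon, #ff0000→cut S901 F1077: (57.6236,123.8847) → (68.2543,11.7581) → (83.1873,101.9941) → (57.6236,123.8847) (closed)

[2] `<polygon>` regular polygon, #ff0000→cut S901 F1077: (51.0139,31.8415) → (90.8213,101.9947) → (131.6721,32.4439) → (51.0139,31.8415) (closed)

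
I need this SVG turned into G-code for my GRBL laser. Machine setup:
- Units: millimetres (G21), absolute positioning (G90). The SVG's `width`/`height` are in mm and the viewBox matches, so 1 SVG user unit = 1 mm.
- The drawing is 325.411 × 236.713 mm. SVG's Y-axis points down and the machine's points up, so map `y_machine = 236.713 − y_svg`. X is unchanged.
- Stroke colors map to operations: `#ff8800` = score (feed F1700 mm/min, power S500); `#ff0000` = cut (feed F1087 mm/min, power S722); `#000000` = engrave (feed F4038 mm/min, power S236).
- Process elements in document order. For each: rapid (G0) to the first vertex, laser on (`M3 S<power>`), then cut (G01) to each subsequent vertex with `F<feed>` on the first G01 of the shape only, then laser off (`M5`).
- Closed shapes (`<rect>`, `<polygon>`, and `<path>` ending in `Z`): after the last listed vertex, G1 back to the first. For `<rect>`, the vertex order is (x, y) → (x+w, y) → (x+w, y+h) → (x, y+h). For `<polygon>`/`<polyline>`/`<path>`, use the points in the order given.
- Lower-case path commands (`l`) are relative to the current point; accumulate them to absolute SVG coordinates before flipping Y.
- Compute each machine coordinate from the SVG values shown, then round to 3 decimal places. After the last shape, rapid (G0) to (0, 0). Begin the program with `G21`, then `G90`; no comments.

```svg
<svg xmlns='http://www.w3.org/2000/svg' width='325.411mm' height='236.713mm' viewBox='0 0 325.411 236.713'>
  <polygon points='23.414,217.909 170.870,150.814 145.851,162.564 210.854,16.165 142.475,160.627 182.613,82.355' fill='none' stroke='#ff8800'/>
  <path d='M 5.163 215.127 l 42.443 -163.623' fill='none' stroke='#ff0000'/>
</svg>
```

Since the viewBox matches the mm dimensions, user units are millimetres directly. The only transform is the Y-flip y_m = 236.713 − y_svg.

Shape 1 is a closed polygon drawn with `<polygon>`. Its stroke #ff8800 means score at S500, F1700. After flipping Y the toolpath is (23.414,18.804) → (170.870,85.899) → (145.851,74.149) → (210.854,220.548) → (142.475,76.086) → (182.613,154.358) → (23.414,18.804), returning to the start.

Shape 2 is a line segment drawn with `<path>`. Its stroke #ff0000 means cut at S722, F1087. After flipping Y the toolpath is (5.163,21.586) → (47.606,185.209).

G21
G90
G0 X23.414 Y18.804
M3 S500
G01 X170.870 Y85.899 F1700
G01 X145.851 Y74.149
G01 X210.854 Y220.548
G01 X142.475 Y76.086
G01 X182.613 Y154.358
G01 X23.414 Y18.804
M5
G0 X5.163 Y21.586
M3 S722
G01 X47.606 Y185.209 F1087
M5
G0 X0.000 Y0.000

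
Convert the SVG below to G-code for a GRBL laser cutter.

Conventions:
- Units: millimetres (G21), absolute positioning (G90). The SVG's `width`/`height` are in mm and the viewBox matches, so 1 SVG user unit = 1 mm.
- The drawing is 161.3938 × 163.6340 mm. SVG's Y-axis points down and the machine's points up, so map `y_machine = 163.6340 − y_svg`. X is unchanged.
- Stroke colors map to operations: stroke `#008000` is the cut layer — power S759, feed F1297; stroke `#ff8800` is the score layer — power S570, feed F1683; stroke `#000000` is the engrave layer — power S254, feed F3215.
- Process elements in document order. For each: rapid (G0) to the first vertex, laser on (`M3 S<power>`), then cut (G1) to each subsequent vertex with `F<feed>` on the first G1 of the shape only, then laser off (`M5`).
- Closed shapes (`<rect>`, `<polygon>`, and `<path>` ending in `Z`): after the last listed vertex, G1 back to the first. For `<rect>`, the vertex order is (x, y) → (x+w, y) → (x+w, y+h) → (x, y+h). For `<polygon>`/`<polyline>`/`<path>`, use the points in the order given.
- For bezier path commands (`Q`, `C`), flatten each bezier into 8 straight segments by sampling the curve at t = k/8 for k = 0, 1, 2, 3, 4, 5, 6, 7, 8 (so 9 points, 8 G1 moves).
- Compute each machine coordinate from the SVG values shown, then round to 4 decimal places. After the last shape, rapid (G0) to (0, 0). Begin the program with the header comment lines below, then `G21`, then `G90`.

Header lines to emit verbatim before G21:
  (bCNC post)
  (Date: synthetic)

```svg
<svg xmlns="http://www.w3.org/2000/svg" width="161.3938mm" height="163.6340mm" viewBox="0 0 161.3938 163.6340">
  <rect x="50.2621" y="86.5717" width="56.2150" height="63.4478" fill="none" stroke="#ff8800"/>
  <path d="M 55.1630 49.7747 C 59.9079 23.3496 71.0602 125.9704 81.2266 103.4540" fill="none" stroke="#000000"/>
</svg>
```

1 u = 1 mm; y_m = 163.6340 − y.

[1] `<rect>` rectangle, #ff8800→score S570 F1683: (50.2621,77.0623) → (106.4771,77.0623) → (106.4771,13.6145) → (50.2621,13.6145) → (50.2621,77.0623) (closed)

[2] `<path>` cubic bezier, #000000→engrave S254 F3215: (55.1630,113.8593) → (57.2282,118.2161) → (59.8075,113.4536) → (62.8143,102.5505) → (66.1617,88.4854) → (69.7634,74.2371) → (73.5325,62.7843) → (77.3824,57.1057) → (81.2266,60.1800)

(bCNC post)
(Date: synthetic)
G21
G90
G0 X50.2621 Y77.0623
M3 S570
G1 X106.4771 Y77.0623 F1683
G1 X106.4771 Y13.6145
G1 X50.2621 Y13.6145
G1 X50.2621 Y77.0623
M5
G0 X55.1630 Y113.8593
M3 S254
G1 X57.2282 Y118.2161 F3215
G1 X59.8075 Y113.4536
G1 X62.8143 Y102.5505
G1 X66.1617 Y88.4854
G1 X69.7634 Y74.2371
G1 X73.5325 Y62.7843
G1 X77.3824 Y57.1057
G1 X81.2266 Y60.1800
M5
G0 X0.0000 Y0.0000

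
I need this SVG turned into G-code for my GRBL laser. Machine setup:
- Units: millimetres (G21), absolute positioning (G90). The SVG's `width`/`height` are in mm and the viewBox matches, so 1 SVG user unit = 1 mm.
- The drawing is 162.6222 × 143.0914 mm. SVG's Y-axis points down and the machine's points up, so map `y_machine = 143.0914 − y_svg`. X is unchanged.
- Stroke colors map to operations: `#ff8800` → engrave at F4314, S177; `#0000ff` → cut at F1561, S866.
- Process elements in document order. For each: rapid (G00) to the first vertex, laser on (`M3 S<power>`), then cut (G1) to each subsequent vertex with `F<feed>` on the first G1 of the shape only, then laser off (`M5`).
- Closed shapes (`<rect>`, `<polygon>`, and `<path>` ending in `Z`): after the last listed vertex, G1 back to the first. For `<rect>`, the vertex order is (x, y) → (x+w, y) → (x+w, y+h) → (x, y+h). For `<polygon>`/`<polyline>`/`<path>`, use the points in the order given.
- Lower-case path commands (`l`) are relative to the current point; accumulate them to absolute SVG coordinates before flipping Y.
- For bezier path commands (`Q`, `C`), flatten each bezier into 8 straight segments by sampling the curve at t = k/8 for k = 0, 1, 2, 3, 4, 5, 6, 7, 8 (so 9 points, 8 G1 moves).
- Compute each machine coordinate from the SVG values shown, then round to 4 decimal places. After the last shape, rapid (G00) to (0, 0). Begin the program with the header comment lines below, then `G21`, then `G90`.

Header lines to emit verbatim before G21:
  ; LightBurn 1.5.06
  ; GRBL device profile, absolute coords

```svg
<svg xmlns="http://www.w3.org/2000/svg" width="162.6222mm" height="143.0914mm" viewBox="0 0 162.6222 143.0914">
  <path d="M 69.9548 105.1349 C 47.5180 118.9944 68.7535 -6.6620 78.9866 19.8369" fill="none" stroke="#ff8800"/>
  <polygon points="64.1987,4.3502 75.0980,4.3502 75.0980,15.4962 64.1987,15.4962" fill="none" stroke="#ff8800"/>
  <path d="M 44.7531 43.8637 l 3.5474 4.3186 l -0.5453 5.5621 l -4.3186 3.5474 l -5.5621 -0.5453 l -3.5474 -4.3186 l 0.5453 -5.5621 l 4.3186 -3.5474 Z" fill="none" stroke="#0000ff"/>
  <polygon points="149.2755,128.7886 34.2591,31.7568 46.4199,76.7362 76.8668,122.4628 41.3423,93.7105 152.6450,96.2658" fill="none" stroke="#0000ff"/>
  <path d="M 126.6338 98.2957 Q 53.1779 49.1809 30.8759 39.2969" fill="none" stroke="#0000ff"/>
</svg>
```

1 u = 1 mm; y_m = 143.0914 − y.

[1] `<path>` cubic bezier, #ff8800→engrave S177 F4314: (69.9548,37.9565) → (63.4814,38.7293) → (60.4615,49.1637) → (60.2544,65.8417) → (62.2195,85.3453) → (65.7160,104.2563) → (70.1031,119.1569) → (74.7402,126.6290) → (78.9866,123.2545)

[2] `<polygon>` rectangle, #ff8800→engrave S177 F4314: (64.1987,138.7412) → (75.0980,138.7412) → (75.0980,127.5952) → (64.1987,127.5952) → (64.1987,138.7412) (closed)

[3] `<path>` regular polygon, #0000ff→cut S866 F1561: (44.7531,99.2277) → (48.3005,94.9091) → (47.7552,89.3470) → (43.4366,85.7996) → (37.8745,86.3449) → (34.3271,90.6635) → (34.8724,96.2256) → (39.1910,99.7730) → (44.7531,99.2277) (closed)

[4] `<polygon>` closed polygon, #0000ff→cut S866 F1561: (149.2755,14.3028) → (34.2591,111.3346) → (46.4199,66.3552) → (76.8668,20.6286) → (41.3423,49.3809) → (152.6450,46.8256) → (149.2755,14.3028) (closed)

[5] `<path>` quadratic bezier, #0000ff→cut S866 F1561: (126.6338,44.7957) → (109.0691,56.4614) → (93.1030,66.9012) → (78.7354,76.1150) → (65.9664,84.1028) → (54.7959,90.8647) → (45.2240,96.4006) → (37.2507,100.7105) → (30.8759,103.7945)

; LightBurn 1.5.06
; GRBL device profile, absolute coords
G21
G90
G00 X69.9548 Y37.9565
M3 S177
G1 X63.4814 Y38.7293 F4314
G1 X60.4615 Y49.1637
G1 X60.2544 Y65.8417
G1 X62.2195 Y85.3453
G1 X65.7160 Y104.2563
G1 X70.1031 Y119.1569
G1 X74.7402 Y126.6290
G1 X78.9866 Y123.2545
M5
G00 X64.1987 Y138.7412
M3 S177
G1 X75.0980 Y138.7412 F4314
G1 X75.0980 Y127.5952
G1 X64.1987 Y127.5952
G1 X64.1987 Y138.7412
M5
G00 X44.7531 Y99.2277
M3 S866
G1 X48.3005 Y94.9091 F1561
G1 X47.7552 Y89.3470
G1 X43.4366 Y85.7996
G1 X37.8745 Y86.3449
G1 X34.3271 Y90.6635
G1 X34.8724 Y96.2256
G1 X39.1910 Y99.7730
G1 X44.7531 Y99.2277
M5
G00 X149.2755 Y14.3028
M3 S866
G1 X34.2591 Y111.3346 F1561
G1 X46.4199 Y66.3552
G1 X76.8668 Y20.6286
G1 X41.3423 Y49.3809
G1 X152.6450 Y46.8256
G1 X149.2755 Y14.3028
M5
G00 X126.6338 Y44.7957
M3 S866
G1 X109.0691 Y56.4614 F1561
G1 X93.1030 Y66.9012
G1 X78.7354 Y76.1150
G1 X65.9664 Y84.1028
G1 X54.7959 Y90.8647
G1 X45.2240 Y96.4006
G1 X37.2507 Y100.7105
G1 X30.8759 Y103.7945
M5
G00 X0.0000 Y0.0000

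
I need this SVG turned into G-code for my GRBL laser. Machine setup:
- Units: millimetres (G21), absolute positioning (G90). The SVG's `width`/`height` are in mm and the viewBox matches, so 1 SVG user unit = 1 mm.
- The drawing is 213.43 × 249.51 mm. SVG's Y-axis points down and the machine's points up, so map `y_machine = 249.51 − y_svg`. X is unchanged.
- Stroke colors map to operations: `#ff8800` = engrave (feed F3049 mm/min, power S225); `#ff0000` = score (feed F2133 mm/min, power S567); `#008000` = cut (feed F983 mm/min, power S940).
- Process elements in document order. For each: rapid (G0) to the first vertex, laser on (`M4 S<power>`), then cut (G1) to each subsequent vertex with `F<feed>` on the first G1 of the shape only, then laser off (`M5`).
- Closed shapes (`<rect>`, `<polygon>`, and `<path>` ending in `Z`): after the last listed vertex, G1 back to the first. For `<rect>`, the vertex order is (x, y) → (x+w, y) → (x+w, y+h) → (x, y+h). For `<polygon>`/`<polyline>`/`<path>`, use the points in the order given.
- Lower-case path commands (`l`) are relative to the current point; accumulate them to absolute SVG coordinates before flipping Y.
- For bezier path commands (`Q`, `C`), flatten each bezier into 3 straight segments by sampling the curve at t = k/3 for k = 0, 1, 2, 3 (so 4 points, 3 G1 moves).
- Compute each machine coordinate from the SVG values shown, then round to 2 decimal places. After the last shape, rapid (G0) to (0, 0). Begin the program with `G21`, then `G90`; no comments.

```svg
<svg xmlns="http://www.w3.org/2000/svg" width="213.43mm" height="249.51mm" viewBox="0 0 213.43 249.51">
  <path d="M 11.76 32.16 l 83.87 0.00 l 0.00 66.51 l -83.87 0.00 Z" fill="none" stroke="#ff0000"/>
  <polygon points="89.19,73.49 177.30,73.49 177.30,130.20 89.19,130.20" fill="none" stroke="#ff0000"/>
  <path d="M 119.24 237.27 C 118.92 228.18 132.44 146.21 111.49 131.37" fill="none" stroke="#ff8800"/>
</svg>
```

G21
G90
G0 X11.76 Y217.35
M4 S567
G1 X95.63 Y217.35 F2133
G1 X95.63 Y150.84
G1 X11.76 Y150.84
G1 X11.76 Y217.35
M5
G0 X89.19 Y176.02
M4 S567
G1 X177.30 Y176.02 F2133
G1 X177.30 Y119.31
G1 X89.19 Y119.31
G1 X89.19 Y176.02
M5
G0 X119.24 Y12.24
M4 S225
G1 X121.74 Y40.44 F3049
G1 X122.74 Y86.11
G1 X111.49 Y118.14
M5
G0 X0.00 Y0.00

Since the viewBox matches the mm dimensions, user units are millimetres directly. The only transform is the Y-flip y_m = 249.51 − y_svg.

Shape 1 is a rectangle drawn with `<path>`. Its stroke #ff0000 means score at S567, F2133. After flipping Y the toolpath is (11.76,217.35) → (95.63,217.35) → (95.63,150.84) → (11.76,150.84) → (11.76,217.35), returning to the start.

Shape 2 is a rectangle drawn with `<polygon>`. Its stroke #ff0000 means score at S567, F2133. After flipping Y the toolpath is (89.19,176.02) → (177.30,176.02) → (177.30,119.31) → (89.19,119.31) → (89.19,176.02), returning to the start.

Shape 3 is a cubic bezier drawn with `<path>`. Its stroke #ff8800 means engrave at S225, F3049. After flipping Y the toolpath is (119.24,12.24) → (121.74,40.44) → (122.74,86.11) → (111.49,118.14).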